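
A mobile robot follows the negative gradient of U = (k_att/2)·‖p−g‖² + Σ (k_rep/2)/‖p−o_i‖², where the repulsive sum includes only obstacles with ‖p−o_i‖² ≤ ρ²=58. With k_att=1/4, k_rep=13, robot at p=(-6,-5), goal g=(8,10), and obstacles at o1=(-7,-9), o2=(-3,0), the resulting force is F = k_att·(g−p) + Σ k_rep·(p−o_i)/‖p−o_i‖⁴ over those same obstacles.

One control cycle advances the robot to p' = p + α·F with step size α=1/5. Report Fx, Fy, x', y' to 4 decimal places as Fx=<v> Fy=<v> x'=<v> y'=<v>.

Fx=3.5112 Fy=3.8737 x'=-5.2978 y'=-4.2253

F_att = 1/4·(g−p) = 1/4·(14,15) = (3.5000,3.7500)
o1: d²=17 ≤ ρ²=58; F_rep = 13·(1,4)/17² = (0.0450,0.1799)
o2: d²=34 ≤ ρ²=58; F_rep = 13·(-3,-5)/34² = (-0.0337,-0.0562)
F = F_att + ΣF_rep = (3.5112,3.8737)
p' = p + 1/5·F = (-5.2978,-4.2253)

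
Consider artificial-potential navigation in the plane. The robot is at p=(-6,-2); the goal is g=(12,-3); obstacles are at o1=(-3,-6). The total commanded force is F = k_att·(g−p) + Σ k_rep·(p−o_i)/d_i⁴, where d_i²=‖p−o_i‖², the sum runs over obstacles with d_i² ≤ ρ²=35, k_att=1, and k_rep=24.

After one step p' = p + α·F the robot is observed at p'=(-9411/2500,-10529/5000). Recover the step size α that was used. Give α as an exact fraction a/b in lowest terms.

α = 1/8

F_att = 1·(g−p) = 1·(18,-1) = (18.0000,-1.0000)
o1: d²=25 ≤ ρ²=35; F_rep = 24·(-3,4)/25² = (-0.1152,0.1536)
F = F_att + ΣF_rep = (17.8848,-0.8464)
Δp = p'−p = (2.2356,-0.1058); α = Δx/Fx = (5589/2500) / (11178/625) = 1/8
check: Δy/Fy = (-529/5000) / (-529/625) = 1/8 ✓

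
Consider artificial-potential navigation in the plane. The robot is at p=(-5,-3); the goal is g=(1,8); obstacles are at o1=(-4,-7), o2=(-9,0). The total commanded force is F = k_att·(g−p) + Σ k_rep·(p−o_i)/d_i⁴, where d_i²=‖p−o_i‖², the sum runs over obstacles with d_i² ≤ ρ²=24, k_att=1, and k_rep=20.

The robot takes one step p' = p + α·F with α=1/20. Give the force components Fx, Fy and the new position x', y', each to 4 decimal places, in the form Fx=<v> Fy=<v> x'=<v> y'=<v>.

F_att = 1·(g−p) = 1·(6,11) = (6.0000,11.0000)
o1: d²=17 ≤ ρ²=24; F_rep = 20·(-1,4)/17² = (-0.0692,0.2768)
o2: d²=25 > ρ²=24 → inactive
F = F_att + ΣF_rep = (5.9308,11.2768)
p' = p + 1/20·F = (-4.7035,-2.4362)

Fx=5.9308 Fy=11.2768 x'=-4.7035 y'=-2.4362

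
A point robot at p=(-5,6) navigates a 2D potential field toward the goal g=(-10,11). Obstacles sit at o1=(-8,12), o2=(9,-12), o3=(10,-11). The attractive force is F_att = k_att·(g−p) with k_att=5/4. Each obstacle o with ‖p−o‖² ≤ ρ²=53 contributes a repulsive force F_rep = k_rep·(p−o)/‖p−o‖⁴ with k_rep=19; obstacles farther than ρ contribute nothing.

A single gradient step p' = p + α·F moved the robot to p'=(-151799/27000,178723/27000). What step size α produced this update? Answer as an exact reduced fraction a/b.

α = 1/10

F_att = 5/4·(g−p) = 5/4·(-5,5) = (-6.2500,6.2500)
o1: d²=45 ≤ ρ²=53; F_rep = 19·(3,-6)/45² = (0.0281,-0.0563)
o2: d²=520 > ρ²=53 → inactive
o3: d²=514 > ρ²=53 → inactive
F = F_att + ΣF_rep = (-6.2219,6.1937)
Δp = p'−p = (-0.6222,0.6194); α = Δx/Fx = (-16799/27000) / (-16799/2700) = 1/10
check: Δy/Fy = (16723/27000) / (16723/2700) = 1/10 ✓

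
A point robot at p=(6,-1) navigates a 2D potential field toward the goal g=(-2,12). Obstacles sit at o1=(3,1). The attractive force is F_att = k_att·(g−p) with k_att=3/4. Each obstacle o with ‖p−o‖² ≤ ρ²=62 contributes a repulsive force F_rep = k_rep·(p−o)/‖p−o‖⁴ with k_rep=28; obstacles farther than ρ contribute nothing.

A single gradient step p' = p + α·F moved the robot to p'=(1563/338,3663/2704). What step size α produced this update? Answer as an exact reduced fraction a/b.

α = 1/4

F_att = 3/4·(g−p) = 3/4·(-8,13) = (-6.0000,9.7500)
o1: d²=13 ≤ ρ²=62; F_rep = 28·(3,-2)/13² = (0.4970,-0.3314)
F = F_att + ΣF_rep = (-5.5030,9.4186)
Δp = p'−p = (-1.3757,2.3547); α = Δx/Fx = (-465/338) / (-930/169) = 1/4
check: Δy/Fy = (6367/2704) / (6367/676) = 1/4 ✓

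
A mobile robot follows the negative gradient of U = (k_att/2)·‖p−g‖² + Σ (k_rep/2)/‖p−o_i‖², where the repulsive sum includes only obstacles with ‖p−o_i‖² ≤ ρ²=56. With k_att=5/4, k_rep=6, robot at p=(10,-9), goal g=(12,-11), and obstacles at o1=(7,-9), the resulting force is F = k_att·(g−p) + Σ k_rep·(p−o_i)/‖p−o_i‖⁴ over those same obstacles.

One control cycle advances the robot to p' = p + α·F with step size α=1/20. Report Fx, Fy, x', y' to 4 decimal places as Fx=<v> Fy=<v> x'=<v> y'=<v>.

Fx=2.7222 Fy=-2.5000 x'=10.1361 y'=-9.1250

F_att = 5/4·(g−p) = 5/4·(2,-2) = (2.5000,-2.5000)
o1: d²=9 ≤ ρ²=56; F_rep = 6·(3,0)/9² = (0.2222,0.0000)
F = F_att + ΣF_rep = (2.7222,-2.5000)
p' = p + 1/20·F = (10.1361,-9.1250)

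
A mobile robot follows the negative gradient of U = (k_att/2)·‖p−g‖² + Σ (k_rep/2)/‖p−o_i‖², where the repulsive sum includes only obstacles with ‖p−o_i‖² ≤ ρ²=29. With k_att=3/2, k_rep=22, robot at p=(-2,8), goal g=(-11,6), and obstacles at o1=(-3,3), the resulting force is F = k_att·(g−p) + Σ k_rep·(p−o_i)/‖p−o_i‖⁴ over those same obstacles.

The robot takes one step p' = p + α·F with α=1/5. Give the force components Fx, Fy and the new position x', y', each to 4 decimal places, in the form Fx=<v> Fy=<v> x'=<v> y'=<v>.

F_att = 3/2·(g−p) = 3/2·(-9,-2) = (-13.5000,-3.0000)
o1: d²=26 ≤ ρ²=29; F_rep = 22·(1,5)/26² = (0.0325,0.1627)
F = F_att + ΣF_rep = (-13.4675,-2.8373)
p' = p + 1/5·F = (-4.6935,7.4325)

Fx=-13.4675 Fy=-2.8373 x'=-4.6935 y'=7.4325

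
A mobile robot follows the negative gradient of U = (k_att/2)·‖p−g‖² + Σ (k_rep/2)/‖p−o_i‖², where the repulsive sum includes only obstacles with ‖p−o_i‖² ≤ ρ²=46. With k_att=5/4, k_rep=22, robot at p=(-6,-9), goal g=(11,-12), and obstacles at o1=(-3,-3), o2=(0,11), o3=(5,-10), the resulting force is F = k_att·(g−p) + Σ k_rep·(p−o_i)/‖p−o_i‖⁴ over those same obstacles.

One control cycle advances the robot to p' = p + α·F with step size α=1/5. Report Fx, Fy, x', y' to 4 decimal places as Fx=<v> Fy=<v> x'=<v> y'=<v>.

F_att = 5/4·(g−p) = 5/4·(17,-3) = (21.2500,-3.7500)
o1: d²=45 ≤ ρ²=46; F_rep = 22·(-3,-6)/45² = (-0.0326,-0.0652)
o2: d²=436 > ρ²=46 → inactive
o3: d²=122 > ρ²=46 → inactive
F = F_att + ΣF_rep = (21.2174,-3.8152)
p' = p + 1/5·F = (-1.7565,-9.7630)

Fx=21.2174 Fy=-3.8152 x'=-1.7565 y'=-9.7630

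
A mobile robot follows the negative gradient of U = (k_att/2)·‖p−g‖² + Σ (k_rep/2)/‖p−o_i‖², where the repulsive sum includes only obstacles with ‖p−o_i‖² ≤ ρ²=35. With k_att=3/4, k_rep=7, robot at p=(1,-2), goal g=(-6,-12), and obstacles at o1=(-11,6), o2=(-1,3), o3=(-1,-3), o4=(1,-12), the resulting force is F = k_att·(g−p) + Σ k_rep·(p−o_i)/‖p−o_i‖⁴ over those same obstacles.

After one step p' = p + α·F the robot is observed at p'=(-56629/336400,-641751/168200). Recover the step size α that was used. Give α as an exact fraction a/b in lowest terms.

F_att = 3/4·(g−p) = 3/4·(-7,-10) = (-5.2500,-7.5000)
o1: d²=208 > ρ²=35 → inactive
o2: d²=29 ≤ ρ²=35; F_rep = 7·(2,-5)/29² = (0.0166,-0.0416)
o3: d²=5 ≤ ρ²=35; F_rep = 7·(2,1)/5² = (0.5600,0.2800)
o4: d²=100 > ρ²=35 → inactive
F = F_att + ΣF_rep = (-4.6734,-7.2616)
Δp = p'−p = (-1.1683,-1.8154); α = Δx/Fx = (-393029/336400) / (-393029/84100) = 1/4
check: Δy/Fy = (-305351/168200) / (-305351/42050) = 1/4 ✓

α = 1/4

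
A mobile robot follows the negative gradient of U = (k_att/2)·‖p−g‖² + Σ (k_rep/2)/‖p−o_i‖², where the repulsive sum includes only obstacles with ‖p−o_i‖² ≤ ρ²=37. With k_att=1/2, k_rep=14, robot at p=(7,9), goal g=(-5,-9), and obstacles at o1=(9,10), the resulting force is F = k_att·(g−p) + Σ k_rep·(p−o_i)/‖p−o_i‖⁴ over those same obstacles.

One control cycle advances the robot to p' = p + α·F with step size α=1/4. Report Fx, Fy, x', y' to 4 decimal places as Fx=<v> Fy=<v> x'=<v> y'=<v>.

F_att = 1/2·(g−p) = 1/2·(-12,-18) = (-6.0000,-9.0000)
o1: d²=5 ≤ ρ²=37; F_rep = 14·(-2,-1)/5² = (-1.1200,-0.5600)
F = F_att + ΣF_rep = (-7.1200,-9.5600)
p' = p + 1/4·F = (5.2200,6.6100)

Fx=-7.1200 Fy=-9.5600 x'=5.2200 y'=6.6100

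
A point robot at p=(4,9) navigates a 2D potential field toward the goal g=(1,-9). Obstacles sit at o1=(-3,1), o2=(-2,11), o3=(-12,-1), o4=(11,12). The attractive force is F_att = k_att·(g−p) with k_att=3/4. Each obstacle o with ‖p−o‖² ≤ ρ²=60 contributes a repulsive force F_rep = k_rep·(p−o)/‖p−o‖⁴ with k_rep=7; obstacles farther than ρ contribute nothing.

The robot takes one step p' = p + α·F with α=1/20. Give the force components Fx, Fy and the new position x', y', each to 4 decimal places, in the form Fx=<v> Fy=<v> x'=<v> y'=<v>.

F_att = 3/4·(g−p) = 3/4·(-3,-18) = (-2.2500,-13.5000)
o1: d²=113 > ρ²=60 → inactive
o2: d²=40 ≤ ρ²=60; F_rep = 7·(6,-2)/40² = (0.0262,-0.0088)
o3: d²=356 > ρ²=60 → inactive
o4: d²=58 ≤ ρ²=60; F_rep = 7·(-7,-3)/58² = (-0.0146,-0.0062)
F = F_att + ΣF_rep = (-2.2383,-13.5150)
p' = p + 1/20·F = (3.8881,8.3243)

Fx=-2.2383 Fy=-13.5150 x'=3.8881 y'=8.3243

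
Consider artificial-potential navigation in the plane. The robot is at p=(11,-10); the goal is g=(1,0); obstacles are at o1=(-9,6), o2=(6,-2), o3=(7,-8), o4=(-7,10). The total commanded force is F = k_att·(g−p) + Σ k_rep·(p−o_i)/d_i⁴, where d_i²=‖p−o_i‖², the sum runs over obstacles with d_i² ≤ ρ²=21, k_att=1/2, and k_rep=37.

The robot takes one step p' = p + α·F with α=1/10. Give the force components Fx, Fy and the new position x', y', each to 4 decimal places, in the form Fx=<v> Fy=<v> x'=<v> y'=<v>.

F_att = 1/2·(g−p) = 1/2·(-10,10) = (-5.0000,5.0000)
o1: d²=656 > ρ²=21 → inactive
o2: d²=89 > ρ²=21 → inactive
o3: d²=20 ≤ ρ²=21; F_rep = 37·(4,-2)/20² = (0.3700,-0.1850)
o4: d²=724 > ρ²=21 → inactive
F = F_att + ΣF_rep = (-4.6300,4.8150)
p' = p + 1/10·F = (10.5370,-9.5185)

Fx=-4.6300 Fy=4.8150 x'=10.5370 y'=-9.5185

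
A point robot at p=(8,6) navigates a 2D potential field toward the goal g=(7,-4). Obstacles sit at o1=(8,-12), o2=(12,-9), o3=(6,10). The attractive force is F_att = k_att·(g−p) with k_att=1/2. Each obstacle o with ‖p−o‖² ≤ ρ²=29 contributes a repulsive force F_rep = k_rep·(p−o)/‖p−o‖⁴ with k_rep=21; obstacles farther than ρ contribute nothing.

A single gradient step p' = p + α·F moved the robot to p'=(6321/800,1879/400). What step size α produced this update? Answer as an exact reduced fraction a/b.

α = 1/4

F_att = 1/2·(g−p) = 1/2·(-1,-10) = (-0.5000,-5.0000)
o1: d²=324 > ρ²=29 → inactive
o2: d²=241 > ρ²=29 → inactive
o3: d²=20 ≤ ρ²=29; F_rep = 21·(2,-4)/20² = (0.1050,-0.2100)
F = F_att + ΣF_rep = (-0.3950,-5.2100)
Δp = p'−p = (-0.0988,-1.3025); α = Δx/Fx = (-79/800) / (-79/200) = 1/4
check: Δy/Fy = (-521/400) / (-521/100) = 1/4 ✓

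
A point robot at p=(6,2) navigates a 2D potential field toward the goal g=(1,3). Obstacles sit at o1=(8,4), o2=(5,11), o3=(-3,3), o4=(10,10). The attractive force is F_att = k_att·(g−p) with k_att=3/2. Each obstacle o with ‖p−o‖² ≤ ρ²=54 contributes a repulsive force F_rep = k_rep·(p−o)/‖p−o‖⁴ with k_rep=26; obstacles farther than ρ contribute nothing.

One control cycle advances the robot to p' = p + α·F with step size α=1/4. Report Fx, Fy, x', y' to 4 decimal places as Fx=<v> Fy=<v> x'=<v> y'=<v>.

F_att = 3/2·(g−p) = 3/2·(-5,1) = (-7.5000,1.5000)
o1: d²=8 ≤ ρ²=54; F_rep = 26·(-2,-2)/8² = (-0.8125,-0.8125)
o2: d²=82 > ρ²=54 → inactive
o3: d²=82 > ρ²=54 → inactive
o4: d²=80 > ρ²=54 → inactive
F = F_att + ΣF_rep = (-8.3125,0.6875)
p' = p + 1/4·F = (3.9219,2.1719)

Fx=-8.3125 Fy=0.6875 x'=3.9219 y'=2.1719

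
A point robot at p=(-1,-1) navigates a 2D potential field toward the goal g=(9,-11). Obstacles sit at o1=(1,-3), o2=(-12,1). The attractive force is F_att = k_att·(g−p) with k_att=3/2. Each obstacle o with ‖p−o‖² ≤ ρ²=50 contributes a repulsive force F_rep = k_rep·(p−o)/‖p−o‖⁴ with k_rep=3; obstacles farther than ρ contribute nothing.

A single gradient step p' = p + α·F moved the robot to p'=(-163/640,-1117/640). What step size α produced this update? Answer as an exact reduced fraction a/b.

α = 1/20

F_att = 3/2·(g−p) = 3/2·(10,-10) = (15.0000,-15.0000)
o1: d²=8 ≤ ρ²=50; F_rep = 3·(-2,2)/8² = (-0.0938,0.0938)
o2: d²=125 > ρ²=50 → inactive
F = F_att + ΣF_rep = (14.9062,-14.9062)
Δp = p'−p = (0.7453,-0.7453); α = Δx/Fx = (477/640) / (477/32) = 1/20
check: Δy/Fy = (-477/640) / (-477/32) = 1/20 ✓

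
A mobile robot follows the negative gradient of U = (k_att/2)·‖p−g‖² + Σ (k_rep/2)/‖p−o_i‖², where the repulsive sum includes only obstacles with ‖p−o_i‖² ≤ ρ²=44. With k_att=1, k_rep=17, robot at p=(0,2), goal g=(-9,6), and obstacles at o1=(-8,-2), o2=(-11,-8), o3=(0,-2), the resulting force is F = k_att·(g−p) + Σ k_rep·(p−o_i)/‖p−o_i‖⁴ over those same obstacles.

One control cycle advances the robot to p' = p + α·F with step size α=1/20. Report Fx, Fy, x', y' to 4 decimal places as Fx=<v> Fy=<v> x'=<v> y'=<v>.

F_att = 1·(g−p) = 1·(-9,4) = (-9.0000,4.0000)
o1: d²=80 > ρ²=44 → inactive
o2: d²=221 > ρ²=44 → inactive
o3: d²=16 ≤ ρ²=44; F_rep = 17·(0,4)/16² = (0.0000,0.2656)
F = F_att + ΣF_rep = (-9.0000,4.2656)
p' = p + 1/20·F = (-0.4500,2.2133)

Fx=-9.0000 Fy=4.2656 x'=-0.4500 y'=2.2133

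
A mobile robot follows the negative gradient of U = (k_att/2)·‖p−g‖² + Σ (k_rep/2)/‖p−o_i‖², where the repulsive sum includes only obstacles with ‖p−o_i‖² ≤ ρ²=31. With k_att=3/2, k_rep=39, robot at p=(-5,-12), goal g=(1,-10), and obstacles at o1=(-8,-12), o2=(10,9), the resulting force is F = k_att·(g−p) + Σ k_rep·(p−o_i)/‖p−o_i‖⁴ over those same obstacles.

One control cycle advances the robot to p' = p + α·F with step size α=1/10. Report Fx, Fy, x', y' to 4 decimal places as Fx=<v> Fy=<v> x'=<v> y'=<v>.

F_att = 3/2·(g−p) = 3/2·(6,2) = (9.0000,3.0000)
o1: d²=9 ≤ ρ²=31; F_rep = 39·(3,0)/9² = (1.4444,0.0000)
o2: d²=666 > ρ²=31 → inactive
F = F_att + ΣF_rep = (10.4444,3.0000)
p' = p + 1/10·F = (-3.9556,-11.7000)

Fx=10.4444 Fy=3.0000 x'=-3.9556 y'=-11.7000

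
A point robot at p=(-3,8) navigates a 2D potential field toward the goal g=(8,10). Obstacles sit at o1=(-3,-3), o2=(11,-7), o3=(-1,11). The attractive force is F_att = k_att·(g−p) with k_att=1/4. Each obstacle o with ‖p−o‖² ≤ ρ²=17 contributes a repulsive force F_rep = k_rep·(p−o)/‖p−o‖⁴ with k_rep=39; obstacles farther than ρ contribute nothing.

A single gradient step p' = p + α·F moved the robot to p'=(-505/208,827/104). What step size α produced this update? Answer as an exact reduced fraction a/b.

F_att = 1/4·(g−p) = 1/4·(11,2) = (2.7500,0.5000)
o1: d²=121 > ρ²=17 → inactive
o2: d²=421 > ρ²=17 → inactive
o3: d²=13 ≤ ρ²=17; F_rep = 39·(-2,-3)/13² = (-0.4615,-0.6923)
F = F_att + ΣF_rep = (2.2885,-0.1923)
Δp = p'−p = (0.5721,-0.0481); α = Δx/Fx = (119/208) / (119/52) = 1/4
check: Δy/Fy = (-5/104) / (-5/26) = 1/4 ✓

α = 1/4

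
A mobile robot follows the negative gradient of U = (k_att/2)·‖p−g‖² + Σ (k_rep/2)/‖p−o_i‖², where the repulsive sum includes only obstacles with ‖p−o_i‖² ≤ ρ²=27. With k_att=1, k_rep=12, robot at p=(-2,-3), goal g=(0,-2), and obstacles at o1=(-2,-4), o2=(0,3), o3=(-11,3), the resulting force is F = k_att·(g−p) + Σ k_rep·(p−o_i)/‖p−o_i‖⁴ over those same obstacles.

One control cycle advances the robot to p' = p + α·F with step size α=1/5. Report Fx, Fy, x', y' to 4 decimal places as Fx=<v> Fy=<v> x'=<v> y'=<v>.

F_att = 1·(g−p) = 1·(2,1) = (2.0000,1.0000)
o1: d²=1 ≤ ρ²=27; F_rep = 12·(0,1)/1² = (0.0000,12.0000)
o2: d²=40 > ρ²=27 → inactive
o3: d²=117 > ρ²=27 → inactive
F = F_att + ΣF_rep = (2.0000,13.0000)
p' = p + 1/5·F = (-1.6000,-0.4000)

Fx=2.0000 Fy=13.0000 x'=-1.6000 y'=-0.4000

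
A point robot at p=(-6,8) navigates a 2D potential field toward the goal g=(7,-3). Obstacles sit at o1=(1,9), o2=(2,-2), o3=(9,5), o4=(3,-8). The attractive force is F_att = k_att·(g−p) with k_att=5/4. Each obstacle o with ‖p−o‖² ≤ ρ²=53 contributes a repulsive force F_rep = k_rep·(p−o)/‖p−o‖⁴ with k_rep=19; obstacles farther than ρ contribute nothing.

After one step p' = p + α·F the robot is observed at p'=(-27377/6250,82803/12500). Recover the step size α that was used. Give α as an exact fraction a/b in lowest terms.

α = 1/10

F_att = 5/4·(g−p) = 5/4·(13,-11) = (16.2500,-13.7500)
o1: d²=50 ≤ ρ²=53; F_rep = 19·(-7,-1)/50² = (-0.0532,-0.0076)
o2: d²=164 > ρ²=53 → inactive
o3: d²=234 > ρ²=53 → inactive
o4: d²=337 > ρ²=53 → inactive
F = F_att + ΣF_rep = (16.1968,-13.7576)
Δp = p'−p = (1.6197,-1.3758); α = Δx/Fx = (10123/6250) / (10123/625) = 1/10
check: Δy/Fy = (-17197/12500) / (-17197/1250) = 1/10 ✓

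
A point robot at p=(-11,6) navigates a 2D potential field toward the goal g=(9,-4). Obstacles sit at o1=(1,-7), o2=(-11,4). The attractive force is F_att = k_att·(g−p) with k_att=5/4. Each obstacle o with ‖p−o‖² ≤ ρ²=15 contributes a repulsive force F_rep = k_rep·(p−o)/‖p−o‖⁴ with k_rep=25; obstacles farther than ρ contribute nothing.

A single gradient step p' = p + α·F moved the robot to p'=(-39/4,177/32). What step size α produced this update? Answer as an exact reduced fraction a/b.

α = 1/20

F_att = 5/4·(g−p) = 5/4·(20,-10) = (25.0000,-12.5000)
o1: d²=313 > ρ²=15 → inactive
o2: d²=4 ≤ ρ²=15; F_rep = 25·(0,2)/4² = (0.0000,3.1250)
F = F_att + ΣF_rep = (25.0000,-9.3750)
Δp = p'−p = (1.2500,-0.4688); α = Δx/Fx = (5/4) / (25) = 1/20
check: Δy/Fy = (-15/32) / (-75/8) = 1/20 ✓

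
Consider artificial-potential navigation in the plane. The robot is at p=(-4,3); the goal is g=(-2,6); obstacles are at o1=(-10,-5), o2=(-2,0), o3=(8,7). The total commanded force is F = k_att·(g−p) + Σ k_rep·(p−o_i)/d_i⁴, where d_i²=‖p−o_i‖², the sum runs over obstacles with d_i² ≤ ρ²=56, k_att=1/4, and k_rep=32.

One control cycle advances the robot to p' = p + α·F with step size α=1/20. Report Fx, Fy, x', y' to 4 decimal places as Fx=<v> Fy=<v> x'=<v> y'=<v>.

Fx=0.1213 Fy=1.3180 x'=-3.9939 y'=3.0659

F_att = 1/4·(g−p) = 1/4·(2,3) = (0.5000,0.7500)
o1: d²=100 > ρ²=56 → inactive
o2: d²=13 ≤ ρ²=56; F_rep = 32·(-2,3)/13² = (-0.3787,0.5680)
o3: d²=160 > ρ²=56 → inactive
F = F_att + ΣF_rep = (0.1213,1.3180)
p' = p + 1/20·F = (-3.9939,3.0659)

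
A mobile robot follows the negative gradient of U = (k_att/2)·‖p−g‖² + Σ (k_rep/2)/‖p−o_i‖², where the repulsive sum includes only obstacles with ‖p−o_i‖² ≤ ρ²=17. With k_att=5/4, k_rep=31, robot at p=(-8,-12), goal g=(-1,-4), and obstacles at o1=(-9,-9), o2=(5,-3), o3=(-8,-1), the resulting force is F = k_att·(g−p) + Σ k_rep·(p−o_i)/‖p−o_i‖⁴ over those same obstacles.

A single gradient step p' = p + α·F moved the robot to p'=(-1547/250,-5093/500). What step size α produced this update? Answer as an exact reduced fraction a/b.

α = 1/5

F_att = 5/4·(g−p) = 5/4·(7,8) = (8.7500,10.0000)
o1: d²=10 ≤ ρ²=17; F_rep = 31·(1,-3)/10² = (0.3100,-0.9300)
o2: d²=250 > ρ²=17 → inactive
o3: d²=121 > ρ²=17 → inactive
F = F_att + ΣF_rep = (9.0600,9.0700)
Δp = p'−p = (1.8120,1.8140); α = Δx/Fx = (453/250) / (453/50) = 1/5
check: Δy/Fy = (907/500) / (907/100) = 1/5 ✓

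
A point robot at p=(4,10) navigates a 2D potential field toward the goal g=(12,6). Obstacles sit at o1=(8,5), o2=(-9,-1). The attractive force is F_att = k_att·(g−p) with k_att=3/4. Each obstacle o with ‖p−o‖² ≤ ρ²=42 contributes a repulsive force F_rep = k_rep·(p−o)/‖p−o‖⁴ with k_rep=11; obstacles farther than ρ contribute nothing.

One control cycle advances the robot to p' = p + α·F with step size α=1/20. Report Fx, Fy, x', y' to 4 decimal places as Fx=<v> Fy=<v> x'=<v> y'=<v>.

Fx=5.9738 Fy=-2.9673 x'=4.2987 y'=9.8516

F_att = 3/4·(g−p) = 3/4·(8,-4) = (6.0000,-3.0000)
o1: d²=41 ≤ ρ²=42; F_rep = 11·(-4,5)/41² = (-0.0262,0.0327)
o2: d²=290 > ρ²=42 → inactive
F = F_att + ΣF_rep = (5.9738,-2.9673)
p' = p + 1/20·F = (4.2987,9.8516)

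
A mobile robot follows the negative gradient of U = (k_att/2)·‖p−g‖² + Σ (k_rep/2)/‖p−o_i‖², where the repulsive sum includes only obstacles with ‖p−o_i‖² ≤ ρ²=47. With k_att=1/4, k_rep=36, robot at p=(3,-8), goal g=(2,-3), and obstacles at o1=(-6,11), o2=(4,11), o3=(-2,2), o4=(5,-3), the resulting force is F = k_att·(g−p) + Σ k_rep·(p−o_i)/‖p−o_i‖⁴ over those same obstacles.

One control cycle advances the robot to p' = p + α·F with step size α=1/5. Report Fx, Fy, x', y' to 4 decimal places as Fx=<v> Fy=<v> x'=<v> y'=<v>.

F_att = 1/4·(g−p) = 1/4·(-1,5) = (-0.2500,1.2500)
o1: d²=442 > ρ²=47 → inactive
o2: d²=362 > ρ²=47 → inactive
o3: d²=125 > ρ²=47 → inactive
o4: d²=29 ≤ ρ²=47; F_rep = 36·(-2,-5)/29² = (-0.0856,-0.2140)
F = F_att + ΣF_rep = (-0.3356,1.0360)
p' = p + 1/5·F = (2.9329,-7.7928)

Fx=-0.3356 Fy=1.0360 x'=2.9329 y'=-7.7928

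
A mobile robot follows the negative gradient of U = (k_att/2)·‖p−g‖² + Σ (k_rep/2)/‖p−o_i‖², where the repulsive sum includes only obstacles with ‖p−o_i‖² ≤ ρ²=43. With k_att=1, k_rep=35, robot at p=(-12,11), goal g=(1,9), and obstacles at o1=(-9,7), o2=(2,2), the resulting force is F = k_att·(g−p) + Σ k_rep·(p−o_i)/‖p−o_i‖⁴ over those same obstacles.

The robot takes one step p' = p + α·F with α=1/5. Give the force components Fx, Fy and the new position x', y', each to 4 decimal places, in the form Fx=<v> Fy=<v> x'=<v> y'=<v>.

Fx=12.8320 Fy=-1.7760 x'=-9.4336 y'=10.6448

F_att = 1·(g−p) = 1·(13,-2) = (13.0000,-2.0000)
o1: d²=25 ≤ ρ²=43; F_rep = 35·(-3,4)/25² = (-0.1680,0.2240)
o2: d²=277 > ρ²=43 → inactive
F = F_att + ΣF_rep = (12.8320,-1.7760)
p' = p + 1/5·F = (-9.4336,10.6448)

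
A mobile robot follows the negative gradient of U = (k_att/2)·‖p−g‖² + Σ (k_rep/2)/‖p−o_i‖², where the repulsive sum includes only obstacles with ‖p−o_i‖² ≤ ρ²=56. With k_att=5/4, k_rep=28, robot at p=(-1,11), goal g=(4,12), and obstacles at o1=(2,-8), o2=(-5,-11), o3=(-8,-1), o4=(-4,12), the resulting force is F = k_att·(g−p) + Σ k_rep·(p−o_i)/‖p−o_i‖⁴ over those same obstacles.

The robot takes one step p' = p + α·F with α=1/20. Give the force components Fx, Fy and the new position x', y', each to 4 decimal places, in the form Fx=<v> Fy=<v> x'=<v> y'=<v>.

Fx=7.0900 Fy=0.9700 x'=-0.6455 y'=11.0485

F_att = 5/4·(g−p) = 5/4·(5,1) = (6.2500,1.2500)
o1: d²=370 > ρ²=56 → inactive
o2: d²=500 > ρ²=56 → inactive
o3: d²=193 > ρ²=56 → inactive
o4: d²=10 ≤ ρ²=56; F_rep = 28·(3,-1)/10² = (0.8400,-0.2800)
F = F_att + ΣF_rep = (7.0900,0.9700)
p' = p + 1/20·F = (-0.6455,11.0485)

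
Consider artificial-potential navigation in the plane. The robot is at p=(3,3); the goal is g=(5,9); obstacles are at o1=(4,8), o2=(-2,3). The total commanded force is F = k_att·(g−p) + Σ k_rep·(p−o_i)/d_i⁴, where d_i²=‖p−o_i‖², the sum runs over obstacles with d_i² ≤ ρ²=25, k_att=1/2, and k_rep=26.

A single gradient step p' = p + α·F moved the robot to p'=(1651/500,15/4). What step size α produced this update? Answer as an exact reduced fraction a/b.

α = 1/4

F_att = 1/2·(g−p) = 1/2·(2,6) = (1.0000,3.0000)
o1: d²=26 > ρ²=25 → inactive
o2: d²=25 ≤ ρ²=25; F_rep = 26·(5,0)/25² = (0.2080,0.0000)
F = F_att + ΣF_rep = (1.2080,3.0000)
Δp = p'−p = (0.3020,0.7500); α = Δx/Fx = (151/500) / (151/125) = 1/4
check: Δy/Fy = (3/4) / (3) = 1/4 ✓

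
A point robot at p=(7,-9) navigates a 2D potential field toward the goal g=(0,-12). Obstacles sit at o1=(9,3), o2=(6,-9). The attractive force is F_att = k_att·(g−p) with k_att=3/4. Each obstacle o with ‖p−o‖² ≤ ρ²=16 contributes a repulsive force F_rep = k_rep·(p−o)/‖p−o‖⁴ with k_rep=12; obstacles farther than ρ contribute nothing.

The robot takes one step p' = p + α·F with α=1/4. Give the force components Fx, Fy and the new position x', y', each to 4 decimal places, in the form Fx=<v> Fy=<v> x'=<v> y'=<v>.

F_att = 3/4·(g−p) = 3/4·(-7,-3) = (-5.2500,-2.2500)
o1: d²=148 > ρ²=16 → inactive
o2: d²=1 ≤ ρ²=16; F_rep = 12·(1,0)/1² = (12.0000,0.0000)
F = F_att + ΣF_rep = (6.7500,-2.2500)
p' = p + 1/4·F = (8.6875,-9.5625)

Fx=6.7500 Fy=-2.2500 x'=8.6875 y'=-9.5625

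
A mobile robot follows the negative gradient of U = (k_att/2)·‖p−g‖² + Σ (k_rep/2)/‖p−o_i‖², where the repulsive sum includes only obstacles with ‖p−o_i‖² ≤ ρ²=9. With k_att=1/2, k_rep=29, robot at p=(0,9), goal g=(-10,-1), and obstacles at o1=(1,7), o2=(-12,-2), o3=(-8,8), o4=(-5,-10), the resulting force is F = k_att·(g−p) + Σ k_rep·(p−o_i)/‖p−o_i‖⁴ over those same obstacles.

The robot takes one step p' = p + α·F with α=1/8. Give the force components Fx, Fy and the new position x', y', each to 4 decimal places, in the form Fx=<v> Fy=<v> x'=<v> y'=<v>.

F_att = 1/2·(g−p) = 1/2·(-10,-10) = (-5.0000,-5.0000)
o1: d²=5 ≤ ρ²=9; F_rep = 29·(-1,2)/5² = (-1.1600,2.3200)
o2: d²=265 > ρ²=9 → inactive
o3: d²=65 > ρ²=9 → inactive
o4: d²=386 > ρ²=9 → inactive
F = F_att + ΣF_rep = (-6.1600,-2.6800)
p' = p + 1/8·F = (-0.7700,8.6650)

Fx=-6.1600 Fy=-2.6800 x'=-0.7700 y'=8.6650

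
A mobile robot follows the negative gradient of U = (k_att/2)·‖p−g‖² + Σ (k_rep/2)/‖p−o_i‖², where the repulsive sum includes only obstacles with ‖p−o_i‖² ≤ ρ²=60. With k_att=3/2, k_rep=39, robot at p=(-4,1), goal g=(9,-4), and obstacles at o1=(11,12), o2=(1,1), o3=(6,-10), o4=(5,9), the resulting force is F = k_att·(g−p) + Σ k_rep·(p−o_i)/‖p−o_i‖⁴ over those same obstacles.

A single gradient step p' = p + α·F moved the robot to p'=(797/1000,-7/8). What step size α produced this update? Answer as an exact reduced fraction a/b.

α = 1/4

F_att = 3/2·(g−p) = 3/2·(13,-5) = (19.5000,-7.5000)
o1: d²=346 > ρ²=60 → inactive
o2: d²=25 ≤ ρ²=60; F_rep = 39·(-5,0)/25² = (-0.3120,0.0000)
o3: d²=221 > ρ²=60 → inactive
o4: d²=145 > ρ²=60 → inactive
F = F_att + ΣF_rep = (19.1880,-7.5000)
Δp = p'−p = (4.7970,-1.8750); α = Δx/Fx = (4797/1000) / (4797/250) = 1/4
check: Δy/Fy = (-15/8) / (-15/2) = 1/4 ✓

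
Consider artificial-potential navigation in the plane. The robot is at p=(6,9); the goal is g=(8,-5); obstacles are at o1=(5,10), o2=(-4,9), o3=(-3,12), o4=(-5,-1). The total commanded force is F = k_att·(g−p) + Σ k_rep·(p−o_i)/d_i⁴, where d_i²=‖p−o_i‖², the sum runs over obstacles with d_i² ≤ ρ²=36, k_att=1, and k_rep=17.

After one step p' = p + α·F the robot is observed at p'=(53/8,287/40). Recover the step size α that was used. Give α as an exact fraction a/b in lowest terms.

F_att = 1·(g−p) = 1·(2,-14) = (2.0000,-14.0000)
o1: d²=2 ≤ ρ²=36; F_rep = 17·(1,-1)/2² = (4.2500,-4.2500)
o2: d²=100 > ρ²=36 → inactive
o3: d²=90 > ρ²=36 → inactive
o4: d²=221 > ρ²=36 → inactive
F = F_att + ΣF_rep = (6.2500,-18.2500)
Δp = p'−p = (0.6250,-1.8250); α = Δx/Fx = (5/8) / (25/4) = 1/10
check: Δy/Fy = (-73/40) / (-73/4) = 1/10 ✓

α = 1/10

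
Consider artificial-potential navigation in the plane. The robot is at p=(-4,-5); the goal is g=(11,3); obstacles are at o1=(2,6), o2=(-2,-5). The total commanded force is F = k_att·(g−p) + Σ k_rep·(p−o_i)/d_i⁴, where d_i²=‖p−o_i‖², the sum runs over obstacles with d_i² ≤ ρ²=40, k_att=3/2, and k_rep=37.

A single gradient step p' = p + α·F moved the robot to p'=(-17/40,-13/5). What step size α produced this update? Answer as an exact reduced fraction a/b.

F_att = 3/2·(g−p) = 3/2·(15,8) = (22.5000,12.0000)
o1: d²=157 > ρ²=40 → inactive
o2: d²=4 ≤ ρ²=40; F_rep = 37·(-2,0)/4² = (-4.6250,0.0000)
F = F_att + ΣF_rep = (17.8750,12.0000)
Δp = p'−p = (3.5750,2.4000); α = Δx/Fx = (143/40) / (143/8) = 1/5
check: Δy/Fy = (12/5) / (12) = 1/5 ✓

α = 1/5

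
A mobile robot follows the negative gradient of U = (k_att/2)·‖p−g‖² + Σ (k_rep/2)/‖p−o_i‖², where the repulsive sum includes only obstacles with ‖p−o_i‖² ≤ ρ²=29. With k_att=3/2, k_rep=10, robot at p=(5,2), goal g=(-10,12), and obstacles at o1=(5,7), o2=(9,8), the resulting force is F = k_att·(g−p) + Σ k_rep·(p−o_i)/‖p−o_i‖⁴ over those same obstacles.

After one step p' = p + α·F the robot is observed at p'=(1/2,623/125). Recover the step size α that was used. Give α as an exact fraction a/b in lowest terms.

α = 1/5

F_att = 3/2·(g−p) = 3/2·(-15,10) = (-22.5000,15.0000)
o1: d²=25 ≤ ρ²=29; F_rep = 10·(0,-5)/25² = (0.0000,-0.0800)
o2: d²=52 > ρ²=29 → inactive
F = F_att + ΣF_rep = (-22.5000,14.9200)
Δp = p'−p = (-4.5000,2.9840); α = Δx/Fx = (-9/2) / (-45/2) = 1/5
check: Δy/Fy = (373/125) / (373/25) = 1/5 ✓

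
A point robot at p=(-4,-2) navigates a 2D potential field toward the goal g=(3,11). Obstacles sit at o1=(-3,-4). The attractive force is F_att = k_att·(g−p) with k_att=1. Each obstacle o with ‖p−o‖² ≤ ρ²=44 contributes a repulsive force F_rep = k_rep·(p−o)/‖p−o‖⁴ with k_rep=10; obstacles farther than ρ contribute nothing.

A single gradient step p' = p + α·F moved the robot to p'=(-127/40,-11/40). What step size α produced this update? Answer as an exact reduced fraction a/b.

F_att = 1·(g−p) = 1·(7,13) = (7.0000,13.0000)
o1: d²=5 ≤ ρ²=44; F_rep = 10·(-1,2)/5² = (-0.4000,0.8000)
F = F_att + ΣF_rep = (6.6000,13.8000)
Δp = p'−p = (0.8250,1.7250); α = Δx/Fx = (33/40) / (33/5) = 1/8
check: Δy/Fy = (69/40) / (69/5) = 1/8 ✓

α = 1/8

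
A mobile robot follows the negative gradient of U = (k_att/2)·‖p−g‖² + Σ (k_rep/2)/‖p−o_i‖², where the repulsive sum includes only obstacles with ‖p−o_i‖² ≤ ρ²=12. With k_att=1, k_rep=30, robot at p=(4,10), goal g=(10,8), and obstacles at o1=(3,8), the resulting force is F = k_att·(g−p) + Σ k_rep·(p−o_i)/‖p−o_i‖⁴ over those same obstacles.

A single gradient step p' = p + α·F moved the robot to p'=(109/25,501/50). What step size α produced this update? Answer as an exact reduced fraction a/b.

α = 1/20

F_att = 1·(g−p) = 1·(6,-2) = (6.0000,-2.0000)
o1: d²=5 ≤ ρ²=12; F_rep = 30·(1,2)/5² = (1.2000,2.4000)
F = F_att + ΣF_rep = (7.2000,0.4000)
Δp = p'−p = (0.3600,0.0200); α = Δx/Fx = (9/25) / (36/5) = 1/20
check: Δy/Fy = (1/50) / (2/5) = 1/20 ✓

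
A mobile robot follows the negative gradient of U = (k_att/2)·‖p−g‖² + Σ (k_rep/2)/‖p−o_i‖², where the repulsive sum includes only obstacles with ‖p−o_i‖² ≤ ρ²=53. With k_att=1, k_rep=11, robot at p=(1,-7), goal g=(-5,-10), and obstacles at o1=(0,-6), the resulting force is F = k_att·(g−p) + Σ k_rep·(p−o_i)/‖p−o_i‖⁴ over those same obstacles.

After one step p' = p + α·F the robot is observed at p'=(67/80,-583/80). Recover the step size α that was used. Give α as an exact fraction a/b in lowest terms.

α = 1/20

F_att = 1·(g−p) = 1·(-6,-3) = (-6.0000,-3.0000)
o1: d²=2 ≤ ρ²=53; F_rep = 11·(1,-1)/2² = (2.7500,-2.7500)
F = F_att + ΣF_rep = (-3.2500,-5.7500)
Δp = p'−p = (-0.1625,-0.2875); α = Δx/Fx = (-13/80) / (-13/4) = 1/20
check: Δy/Fy = (-23/80) / (-23/4) = 1/20 ✓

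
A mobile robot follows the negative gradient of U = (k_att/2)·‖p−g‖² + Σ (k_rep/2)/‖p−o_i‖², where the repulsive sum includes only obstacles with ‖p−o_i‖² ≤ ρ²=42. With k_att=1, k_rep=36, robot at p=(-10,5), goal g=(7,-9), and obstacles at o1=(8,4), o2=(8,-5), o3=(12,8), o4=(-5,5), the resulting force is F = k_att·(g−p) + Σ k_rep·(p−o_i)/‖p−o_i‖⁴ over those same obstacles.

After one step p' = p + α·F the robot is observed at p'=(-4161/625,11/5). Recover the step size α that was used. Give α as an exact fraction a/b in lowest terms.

F_att = 1·(g−p) = 1·(17,-14) = (17.0000,-14.0000)
o1: d²=325 > ρ²=42 → inactive
o2: d²=424 > ρ²=42 → inactive
o3: d²=493 > ρ²=42 → inactive
o4: d²=25 ≤ ρ²=42; F_rep = 36·(-5,0)/25² = (-0.2880,0.0000)
F = F_att + ΣF_rep = (16.7120,-14.0000)
Δp = p'−p = (3.3424,-2.8000); α = Δx/Fx = (2089/625) / (2089/125) = 1/5
check: Δy/Fy = (-14/5) / (-14) = 1/5 ✓

α = 1/5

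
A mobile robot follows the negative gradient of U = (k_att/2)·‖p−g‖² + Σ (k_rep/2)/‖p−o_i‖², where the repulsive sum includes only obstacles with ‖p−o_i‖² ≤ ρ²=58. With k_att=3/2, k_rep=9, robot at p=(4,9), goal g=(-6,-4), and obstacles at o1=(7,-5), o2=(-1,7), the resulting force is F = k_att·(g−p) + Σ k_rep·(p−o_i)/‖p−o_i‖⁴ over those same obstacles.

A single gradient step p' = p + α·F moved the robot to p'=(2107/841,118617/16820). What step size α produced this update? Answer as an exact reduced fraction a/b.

α = 1/10

F_att = 3/2·(g−p) = 3/2·(-10,-13) = (-15.0000,-19.5000)
o1: d²=205 > ρ²=58 → inactive
o2: d²=29 ≤ ρ²=58; F_rep = 9·(5,2)/29² = (0.0535,0.0214)
F = F_att + ΣF_rep = (-14.9465,-19.4786)
Δp = p'−p = (-1.4946,-1.9479); α = Δx/Fx = (-1257/841) / (-12570/841) = 1/10
check: Δy/Fy = (-32763/16820) / (-32763/1682) = 1/10 ✓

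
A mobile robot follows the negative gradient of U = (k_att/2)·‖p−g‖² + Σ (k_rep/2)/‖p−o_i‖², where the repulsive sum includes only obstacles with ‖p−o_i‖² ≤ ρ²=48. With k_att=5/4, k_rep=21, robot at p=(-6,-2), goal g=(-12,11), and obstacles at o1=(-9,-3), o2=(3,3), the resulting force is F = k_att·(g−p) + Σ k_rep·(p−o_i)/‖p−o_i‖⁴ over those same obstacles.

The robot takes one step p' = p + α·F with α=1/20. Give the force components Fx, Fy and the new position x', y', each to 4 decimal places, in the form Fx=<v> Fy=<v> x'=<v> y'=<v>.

F_att = 5/4·(g−p) = 5/4·(-6,13) = (-7.5000,16.2500)
o1: d²=10 ≤ ρ²=48; F_rep = 21·(3,1)/10² = (0.6300,0.2100)
o2: d²=106 > ρ²=48 → inactive
F = F_att + ΣF_rep = (-6.8700,16.4600)
p' = p + 1/20·F = (-6.3435,-1.1770)

Fx=-6.8700 Fy=16.4600 x'=-6.3435 y'=-1.1770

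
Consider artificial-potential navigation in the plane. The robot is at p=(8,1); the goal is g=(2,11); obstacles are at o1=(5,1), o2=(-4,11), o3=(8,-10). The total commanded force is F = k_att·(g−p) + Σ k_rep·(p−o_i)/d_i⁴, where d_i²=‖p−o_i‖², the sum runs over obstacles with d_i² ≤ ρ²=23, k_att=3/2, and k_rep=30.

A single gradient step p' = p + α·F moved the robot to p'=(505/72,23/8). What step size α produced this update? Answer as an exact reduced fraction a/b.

F_att = 3/2·(g−p) = 3/2·(-6,10) = (-9.0000,15.0000)
o1: d²=9 ≤ ρ²=23; F_rep = 30·(3,0)/9² = (1.1111,0.0000)
o2: d²=244 > ρ²=23 → inactive
o3: d²=121 > ρ²=23 → inactive
F = F_att + ΣF_rep = (-7.8889,15.0000)
Δp = p'−p = (-0.9861,1.8750); α = Δx/Fx = (-71/72) / (-71/9) = 1/8
check: Δy/Fy = (15/8) / (15) = 1/8 ✓

α = 1/8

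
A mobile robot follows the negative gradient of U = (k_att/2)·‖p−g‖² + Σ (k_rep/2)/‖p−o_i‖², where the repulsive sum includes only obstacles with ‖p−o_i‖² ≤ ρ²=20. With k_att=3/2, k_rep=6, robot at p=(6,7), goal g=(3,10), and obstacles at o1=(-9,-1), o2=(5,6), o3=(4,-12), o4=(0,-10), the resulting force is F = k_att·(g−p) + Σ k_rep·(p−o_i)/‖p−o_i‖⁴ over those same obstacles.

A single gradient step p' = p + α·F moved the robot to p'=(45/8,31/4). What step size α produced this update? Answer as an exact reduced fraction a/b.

F_att = 3/2·(g−p) = 3/2·(-3,3) = (-4.5000,4.5000)
o1: d²=289 > ρ²=20 → inactive
o2: d²=2 ≤ ρ²=20; F_rep = 6·(1,1)/2² = (1.5000,1.5000)
o3: d²=365 > ρ²=20 → inactive
o4: d²=325 > ρ²=20 → inactive
F = F_att + ΣF_rep = (-3.0000,6.0000)
Δp = p'−p = (-0.3750,0.7500); α = Δx/Fx = (-3/8) / (-3) = 1/8
check: Δy/Fy = (3/4) / (6) = 1/8 ✓

α = 1/8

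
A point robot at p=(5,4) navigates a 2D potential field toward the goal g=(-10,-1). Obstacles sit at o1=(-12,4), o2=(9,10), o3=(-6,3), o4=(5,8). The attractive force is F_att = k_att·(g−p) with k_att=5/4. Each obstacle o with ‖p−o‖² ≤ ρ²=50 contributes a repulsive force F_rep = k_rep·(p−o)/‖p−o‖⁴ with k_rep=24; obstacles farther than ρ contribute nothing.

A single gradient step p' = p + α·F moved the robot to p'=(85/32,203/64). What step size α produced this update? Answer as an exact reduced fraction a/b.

F_att = 5/4·(g−p) = 5/4·(-15,-5) = (-18.7500,-6.2500)
o1: d²=289 > ρ²=50 → inactive
o2: d²=52 > ρ²=50 → inactive
o3: d²=122 > ρ²=50 → inactive
o4: d²=16 ≤ ρ²=50; F_rep = 24·(0,-4)/16² = (0.0000,-0.3750)
F = F_att + ΣF_rep = (-18.7500,-6.6250)
Δp = p'−p = (-2.3438,-0.8281); α = Δx/Fx = (-75/32) / (-75/4) = 1/8
check: Δy/Fy = (-53/64) / (-53/8) = 1/8 ✓

α = 1/8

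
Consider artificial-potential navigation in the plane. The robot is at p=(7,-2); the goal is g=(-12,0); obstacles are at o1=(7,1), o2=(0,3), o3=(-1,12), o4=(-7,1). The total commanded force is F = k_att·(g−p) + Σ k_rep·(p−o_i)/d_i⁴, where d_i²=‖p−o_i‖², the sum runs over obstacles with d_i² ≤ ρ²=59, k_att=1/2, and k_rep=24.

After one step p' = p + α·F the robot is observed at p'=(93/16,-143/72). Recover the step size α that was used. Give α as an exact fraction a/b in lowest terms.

α = 1/8

F_att = 1/2·(g−p) = 1/2·(-19,2) = (-9.5000,1.0000)
o1: d²=9 ≤ ρ²=59; F_rep = 24·(0,-3)/9² = (0.0000,-0.8889)
o2: d²=74 > ρ²=59 → inactive
o3: d²=260 > ρ²=59 → inactive
o4: d²=205 > ρ²=59 → inactive
F = F_att + ΣF_rep = (-9.5000,0.1111)
Δp = p'−p = (-1.1875,0.0139); α = Δx/Fx = (-19/16) / (-19/2) = 1/8
check: Δy/Fy = (1/72) / (1/9) = 1/8 ✓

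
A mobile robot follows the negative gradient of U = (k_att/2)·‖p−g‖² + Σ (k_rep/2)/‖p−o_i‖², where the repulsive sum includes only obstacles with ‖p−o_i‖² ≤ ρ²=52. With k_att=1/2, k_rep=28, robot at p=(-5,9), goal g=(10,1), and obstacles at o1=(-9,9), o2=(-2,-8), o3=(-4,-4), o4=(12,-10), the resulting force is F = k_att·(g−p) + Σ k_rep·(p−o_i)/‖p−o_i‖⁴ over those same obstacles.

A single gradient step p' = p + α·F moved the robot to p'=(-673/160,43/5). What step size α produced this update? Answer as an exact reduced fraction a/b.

F_att = 1/2·(g−p) = 1/2·(15,-8) = (7.5000,-4.0000)
o1: d²=16 ≤ ρ²=52; F_rep = 28·(4,0)/16² = (0.4375,0.0000)
o2: d²=298 > ρ²=52 → inactive
o3: d²=170 > ρ²=52 → inactive
o4: d²=650 > ρ²=52 → inactive
F = F_att + ΣF_rep = (7.9375,-4.0000)
Δp = p'−p = (0.7937,-0.4000); α = Δx/Fx = (127/160) / (127/16) = 1/10
check: Δy/Fy = (-2/5) / (-4) = 1/10 ✓

α = 1/10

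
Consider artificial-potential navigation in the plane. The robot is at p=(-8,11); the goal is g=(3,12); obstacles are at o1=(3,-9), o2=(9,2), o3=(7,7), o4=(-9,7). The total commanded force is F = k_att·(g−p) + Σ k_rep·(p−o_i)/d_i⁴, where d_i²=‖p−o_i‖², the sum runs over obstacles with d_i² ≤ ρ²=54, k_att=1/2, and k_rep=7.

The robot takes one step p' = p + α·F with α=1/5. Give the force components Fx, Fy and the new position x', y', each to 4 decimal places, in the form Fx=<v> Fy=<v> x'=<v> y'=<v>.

Fx=5.5242 Fy=0.5969 x'=-6.8952 y'=11.1194

F_att = 1/2·(g−p) = 1/2·(11,1) = (5.5000,0.5000)
o1: d²=521 > ρ²=54 → inactive
o2: d²=370 > ρ²=54 → inactive
o3: d²=241 > ρ²=54 → inactive
o4: d²=17 ≤ ρ²=54; F_rep = 7·(1,4)/17² = (0.0242,0.0969)
F = F_att + ΣF_rep = (5.5242,0.5969)
p' = p + 1/5·F = (-6.8952,11.1194)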